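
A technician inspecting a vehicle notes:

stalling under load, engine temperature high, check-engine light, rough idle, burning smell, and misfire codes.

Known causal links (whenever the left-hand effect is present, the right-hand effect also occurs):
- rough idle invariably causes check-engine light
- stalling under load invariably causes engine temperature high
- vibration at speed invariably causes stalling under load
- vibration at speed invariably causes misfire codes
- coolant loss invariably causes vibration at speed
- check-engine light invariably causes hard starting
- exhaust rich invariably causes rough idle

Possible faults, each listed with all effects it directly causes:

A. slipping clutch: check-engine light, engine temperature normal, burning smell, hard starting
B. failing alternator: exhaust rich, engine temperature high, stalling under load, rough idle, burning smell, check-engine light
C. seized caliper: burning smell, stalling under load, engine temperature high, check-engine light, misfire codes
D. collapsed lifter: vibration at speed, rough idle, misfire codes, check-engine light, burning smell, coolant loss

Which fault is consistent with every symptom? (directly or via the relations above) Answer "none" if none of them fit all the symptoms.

D

Checking each candidate against the observations:
(A) slipping clutch — stalling under load NO; engine temperature high NO; check-engine light yes; rough idle NO; burning smell yes; misfire codes NO
(B) failing alternator — stalling under load yes; engine temperature high yes; check-engine light yes; rough idle yes; burning smell yes; misfire codes NO
(C) seized caliper — does not account for rough idle
(D) collapsed lifter — accounts for every observation (stalling under load by vibration at speed → stalling under load)
(D) is the only candidate with no mismatches.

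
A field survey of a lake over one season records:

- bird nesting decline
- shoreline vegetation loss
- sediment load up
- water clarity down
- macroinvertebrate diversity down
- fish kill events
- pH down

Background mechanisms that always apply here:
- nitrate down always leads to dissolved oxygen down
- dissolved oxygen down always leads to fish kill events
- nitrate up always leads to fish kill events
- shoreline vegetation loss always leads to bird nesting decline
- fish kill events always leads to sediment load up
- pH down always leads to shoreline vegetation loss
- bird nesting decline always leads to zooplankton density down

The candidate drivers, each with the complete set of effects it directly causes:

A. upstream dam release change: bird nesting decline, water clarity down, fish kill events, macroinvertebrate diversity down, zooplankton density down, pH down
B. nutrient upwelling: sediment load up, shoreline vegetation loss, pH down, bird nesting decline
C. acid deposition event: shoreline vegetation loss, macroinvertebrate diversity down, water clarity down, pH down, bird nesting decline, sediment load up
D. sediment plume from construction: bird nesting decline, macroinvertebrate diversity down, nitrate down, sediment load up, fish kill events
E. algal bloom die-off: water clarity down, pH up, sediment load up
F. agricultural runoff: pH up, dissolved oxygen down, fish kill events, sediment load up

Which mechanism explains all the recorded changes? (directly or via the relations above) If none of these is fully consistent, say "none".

A

Testing each hypothesis:
(A) upstream dam release change — accounts for every observation (shoreline vegetation loss by pH down → shoreline vegetation loss)
(B) nutrient upwelling — does not account for water clarity down, macroinvertebrate diversity down, fish kill events
(C) acid deposition event — bird nesting decline +; shoreline vegetation loss +; sediment load up +; water clarity down +; macroinvertebrate diversity down +; fish kill events -; pH down +
(D) sediment plume from construction — bird nesting decline +; shoreline vegetation loss -; sediment load up +; water clarity down -; macroinvertebrate diversity down +; fish kill events +; pH down -
(E) algal bloom die-off — bird nesting decline -; shoreline vegetation loss -; sediment load up +; water clarity down +; macroinvertebrate diversity down -; fish kill events -; pH down -
(F) agricultural runoff — bird nesting decline -; shoreline vegetation loss -; sediment load up +; water clarity down -; macroinvertebrate diversity down -; fish kill events +; pH down -
(A) is the only candidate with no mismatches.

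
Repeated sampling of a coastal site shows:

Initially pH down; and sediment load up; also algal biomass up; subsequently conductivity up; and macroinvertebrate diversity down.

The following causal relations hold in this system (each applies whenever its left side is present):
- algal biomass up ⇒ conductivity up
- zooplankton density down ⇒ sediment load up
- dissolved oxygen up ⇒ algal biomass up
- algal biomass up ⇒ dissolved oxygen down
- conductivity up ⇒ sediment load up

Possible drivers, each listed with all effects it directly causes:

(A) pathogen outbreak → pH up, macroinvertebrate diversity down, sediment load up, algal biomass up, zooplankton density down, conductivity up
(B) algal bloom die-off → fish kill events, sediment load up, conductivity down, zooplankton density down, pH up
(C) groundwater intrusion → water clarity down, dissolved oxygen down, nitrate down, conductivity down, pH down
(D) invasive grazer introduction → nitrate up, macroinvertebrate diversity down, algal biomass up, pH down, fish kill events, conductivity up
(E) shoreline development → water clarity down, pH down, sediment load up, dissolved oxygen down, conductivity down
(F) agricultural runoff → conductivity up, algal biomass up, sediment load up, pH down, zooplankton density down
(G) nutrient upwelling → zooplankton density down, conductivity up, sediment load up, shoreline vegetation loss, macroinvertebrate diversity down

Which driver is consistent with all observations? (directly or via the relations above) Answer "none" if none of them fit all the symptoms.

Checking each candidate against the observations:
(A) pathogen outbreak — pH down ✗; sediment load up ✓; algal biomass up ✓; conductivity up ✓; macroinvertebrate diversity down ✓
(B) algal bloom die-off — fails on pH down, algal biomass up, conductivity up, macroinvertebrate diversity down (predicts pH up, not pH down; predicts conductivity down, not conductivity up)
(C) groundwater intrusion — fails on sediment load up, algal biomass up, conductivity up, macroinvertebrate diversity down (predicts conductivity down, not conductivity up)
(D) invasive grazer introduction — pH down ✓; sediment load up ✓ (through conductivity up → sediment load up); algal biomass up ✓; conductivity up ✓; macroinvertebrate diversity down ✓
(E) shoreline development — fails on algal biomass up, conductivity up, macroinvertebrate diversity down (predicts conductivity down, not conductivity up)
(F) agricultural runoff — pH down ✓; sediment load up ✓; algal biomass up ✓; conductivity up ✓; macroinvertebrate diversity down ✗
(G) nutrient upwelling — pH down ✗; sediment load up ✓; algal biomass up ✗; conductivity up ✓; macroinvertebrate diversity down ✓
(D) alone accounts for all the evidence.

D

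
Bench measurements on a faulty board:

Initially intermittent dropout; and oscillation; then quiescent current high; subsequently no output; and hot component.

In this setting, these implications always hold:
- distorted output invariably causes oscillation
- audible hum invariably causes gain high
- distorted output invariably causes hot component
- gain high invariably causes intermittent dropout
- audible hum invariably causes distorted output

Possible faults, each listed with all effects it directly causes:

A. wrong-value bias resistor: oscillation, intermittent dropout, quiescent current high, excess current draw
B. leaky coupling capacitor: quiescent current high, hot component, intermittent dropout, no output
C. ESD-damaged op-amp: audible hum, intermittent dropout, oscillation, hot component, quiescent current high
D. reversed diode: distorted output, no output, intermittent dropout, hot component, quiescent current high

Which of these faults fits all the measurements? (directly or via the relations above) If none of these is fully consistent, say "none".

For each candidate, compare predicted effects to what was observed:
(A) wrong-value bias resistor — does not account for no output, hot component
(B) leaky coupling capacitor — intermittent dropout yes; oscillation NO; quiescent current high yes; no output yes; hot component yes
(C) ESD-damaged op-amp — does not account for no output
(D) reversed diode — intermittent dropout yes; oscillation yes (by distorted output → oscillation); quiescent current high yes; no output yes; hot component yes
(D) is the only candidate with no mismatches.

D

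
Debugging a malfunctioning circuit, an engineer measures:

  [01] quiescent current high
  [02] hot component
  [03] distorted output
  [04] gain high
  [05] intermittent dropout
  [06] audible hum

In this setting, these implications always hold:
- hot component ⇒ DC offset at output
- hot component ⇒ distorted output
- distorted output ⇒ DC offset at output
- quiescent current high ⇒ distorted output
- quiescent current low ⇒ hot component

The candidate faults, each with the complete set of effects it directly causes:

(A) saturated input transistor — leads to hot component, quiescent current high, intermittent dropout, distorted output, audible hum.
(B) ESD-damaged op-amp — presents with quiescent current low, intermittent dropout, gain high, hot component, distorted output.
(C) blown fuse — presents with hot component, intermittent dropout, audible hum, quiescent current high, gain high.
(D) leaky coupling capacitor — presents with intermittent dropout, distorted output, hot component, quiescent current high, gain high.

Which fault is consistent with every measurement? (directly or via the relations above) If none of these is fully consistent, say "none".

Checking each candidate against the observations:
(A) saturated input transistor — quiescent current high match; hot component match; distorted output match; gain high miss; intermittent dropout match; audible hum match
(B) ESD-damaged op-amp — quiescent current high miss; hot component match; distorted output match; gain high match; intermittent dropout match; audible hum miss
(C) blown fuse — quiescent current high match; hot component match; distorted output match (through hot component → distorted output); gain high match; intermittent dropout match; audible hum match
(D) leaky coupling capacitor — quiescent current high match; hot component match; distorted output match; gain high match; intermittent dropout match; audible hum miss
(C) is the only candidate with no mismatches.

C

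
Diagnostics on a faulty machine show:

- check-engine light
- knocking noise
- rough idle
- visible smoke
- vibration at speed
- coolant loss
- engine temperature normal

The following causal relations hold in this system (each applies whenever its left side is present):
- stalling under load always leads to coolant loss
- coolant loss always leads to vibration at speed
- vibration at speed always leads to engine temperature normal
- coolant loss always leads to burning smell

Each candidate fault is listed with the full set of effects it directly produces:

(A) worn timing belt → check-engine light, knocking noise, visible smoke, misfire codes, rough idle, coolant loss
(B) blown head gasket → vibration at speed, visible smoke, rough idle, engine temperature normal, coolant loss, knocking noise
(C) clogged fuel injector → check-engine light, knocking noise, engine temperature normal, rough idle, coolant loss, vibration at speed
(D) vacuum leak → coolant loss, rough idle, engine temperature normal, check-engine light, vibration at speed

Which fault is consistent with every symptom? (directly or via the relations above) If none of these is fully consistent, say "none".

Testing each hypothesis:
(A) worn timing belt — accounts for every observation (vibration at speed via coolant loss → vibration at speed)
(B) blown head gasket — does not account for check-engine light
(C) clogged fuel injector — check-engine light match; knocking noise match; rough idle match; visible smoke miss; vibration at speed match; coolant loss match; engine temperature normal match
(D) vacuum leak — does not account for knocking noise, visible smoke
Only (A) is consistent with every observation.

A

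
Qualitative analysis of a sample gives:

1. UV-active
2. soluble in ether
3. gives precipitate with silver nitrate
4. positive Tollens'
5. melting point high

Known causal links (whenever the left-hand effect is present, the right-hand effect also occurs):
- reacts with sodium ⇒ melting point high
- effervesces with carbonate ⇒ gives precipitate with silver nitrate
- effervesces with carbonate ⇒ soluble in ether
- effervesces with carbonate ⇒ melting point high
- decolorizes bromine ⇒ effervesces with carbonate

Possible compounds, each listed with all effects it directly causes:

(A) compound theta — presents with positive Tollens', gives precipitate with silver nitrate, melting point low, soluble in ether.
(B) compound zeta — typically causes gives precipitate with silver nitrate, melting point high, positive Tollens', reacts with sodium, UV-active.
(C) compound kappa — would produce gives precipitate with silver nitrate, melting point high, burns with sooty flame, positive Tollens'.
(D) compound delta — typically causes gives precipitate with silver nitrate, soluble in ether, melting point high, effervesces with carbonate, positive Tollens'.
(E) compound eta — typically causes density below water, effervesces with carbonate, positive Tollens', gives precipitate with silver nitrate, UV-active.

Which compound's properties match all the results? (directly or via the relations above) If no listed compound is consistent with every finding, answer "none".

E

For each candidate, compare predicted effects to what was observed:
(A) compound theta — UV-active -; soluble in ether +; gives precipitate with silver nitrate +; positive Tollens' +; melting point high -
(B) compound zeta — UV-active +; soluble in ether -; gives precipitate with silver nitrate +; positive Tollens' +; melting point high +
(C) compound kappa — does not account for UV-active, soluble in ether
(D) compound delta — UV-active -; soluble in ether +; gives precipitate with silver nitrate +; positive Tollens' +; melting point high +
(E) compound eta — UV-active +; soluble in ether + (through effervesces with carbonate → soluble in ether); gives precipitate with silver nitrate +; positive Tollens' +; melting point high + (through effervesces with carbonate → melting point high)
Only (E) is consistent with every observation.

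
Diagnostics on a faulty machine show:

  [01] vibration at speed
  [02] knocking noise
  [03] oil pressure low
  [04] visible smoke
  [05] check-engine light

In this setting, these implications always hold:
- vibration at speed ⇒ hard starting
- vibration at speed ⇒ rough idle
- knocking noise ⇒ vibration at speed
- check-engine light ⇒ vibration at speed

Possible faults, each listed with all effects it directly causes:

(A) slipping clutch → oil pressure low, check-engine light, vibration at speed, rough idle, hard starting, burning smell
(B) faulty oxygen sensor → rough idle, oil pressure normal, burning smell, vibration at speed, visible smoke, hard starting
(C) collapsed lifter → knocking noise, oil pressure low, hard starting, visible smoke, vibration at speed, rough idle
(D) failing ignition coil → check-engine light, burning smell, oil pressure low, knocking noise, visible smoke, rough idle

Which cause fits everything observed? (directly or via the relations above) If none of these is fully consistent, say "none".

D

Checking each candidate against the observations:
(A) slipping clutch — vibration at speed +; knocking noise -; oil pressure low +; visible smoke -; check-engine light +
(B) faulty oxygen sensor — vibration at speed +; knocking noise -; oil pressure low -; visible smoke +; check-engine light -
(C) collapsed lifter — does not account for check-engine light
(D) failing ignition coil — accounts for every observation (vibration at speed by knocking noise → vibration at speed)
Only (D) is consistent with every observation.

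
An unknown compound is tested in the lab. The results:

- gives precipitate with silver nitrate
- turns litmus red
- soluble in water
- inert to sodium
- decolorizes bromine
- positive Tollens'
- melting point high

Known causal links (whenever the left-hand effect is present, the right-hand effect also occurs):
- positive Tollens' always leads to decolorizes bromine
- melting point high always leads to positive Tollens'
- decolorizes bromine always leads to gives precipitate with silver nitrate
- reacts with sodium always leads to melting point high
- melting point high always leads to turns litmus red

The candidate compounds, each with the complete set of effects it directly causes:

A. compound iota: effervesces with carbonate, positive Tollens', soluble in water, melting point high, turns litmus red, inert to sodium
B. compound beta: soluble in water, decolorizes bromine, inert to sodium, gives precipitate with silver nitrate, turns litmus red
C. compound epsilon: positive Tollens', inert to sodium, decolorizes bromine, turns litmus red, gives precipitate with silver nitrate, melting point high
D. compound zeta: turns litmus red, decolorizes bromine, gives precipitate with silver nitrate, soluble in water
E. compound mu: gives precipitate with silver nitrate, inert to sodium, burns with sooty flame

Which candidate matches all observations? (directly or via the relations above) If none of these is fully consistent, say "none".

A

Checking each candidate against the observations:
(A) compound iota — accounts for every observation (gives precipitate with silver nitrate by positive Tollens' → decolorizes bromine → gives precipitate with silver nitrate)
(B) compound beta — gives precipitate with silver nitrate match; turns litmus red match; soluble in water match; inert to sodium match; decolorizes bromine match; positive Tollens' miss; melting point high miss
(C) compound epsilon — does not account for soluble in water
(D) compound zeta — does not account for inert to sodium, positive Tollens', melting point high
(E) compound mu — gives precipitate with silver nitrate match; turns litmus red miss; soluble in water miss; inert to sodium match; decolorizes bromine miss; positive Tollens' miss; melting point high miss
(A) is the only candidate with no mismatches.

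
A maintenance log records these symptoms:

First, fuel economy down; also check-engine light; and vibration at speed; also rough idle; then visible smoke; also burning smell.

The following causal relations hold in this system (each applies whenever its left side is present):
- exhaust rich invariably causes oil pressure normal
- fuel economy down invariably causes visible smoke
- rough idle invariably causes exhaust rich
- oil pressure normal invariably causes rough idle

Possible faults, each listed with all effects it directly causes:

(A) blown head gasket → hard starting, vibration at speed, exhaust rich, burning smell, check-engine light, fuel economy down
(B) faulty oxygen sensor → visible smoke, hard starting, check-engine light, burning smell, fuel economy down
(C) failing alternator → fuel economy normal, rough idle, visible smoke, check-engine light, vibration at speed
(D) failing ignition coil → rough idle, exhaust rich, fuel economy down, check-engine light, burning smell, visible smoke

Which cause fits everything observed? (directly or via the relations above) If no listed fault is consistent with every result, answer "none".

A

Testing each hypothesis:
(A) blown head gasket — fuel economy down +; check-engine light +; vibration at speed +; rough idle + (through exhaust rich → oil pressure normal → rough idle); visible smoke + (through fuel economy down → visible smoke); burning smell +
(B) faulty oxygen sensor — fuel economy down +; check-engine light +; vibration at speed -; rough idle -; visible smoke +; burning smell +
(C) failing alternator — fails on fuel economy down, burning smell (predicts fuel economy normal, not fuel economy down)
(D) failing ignition coil — does not account for vibration at speed
Only (A) is consistent with every observation.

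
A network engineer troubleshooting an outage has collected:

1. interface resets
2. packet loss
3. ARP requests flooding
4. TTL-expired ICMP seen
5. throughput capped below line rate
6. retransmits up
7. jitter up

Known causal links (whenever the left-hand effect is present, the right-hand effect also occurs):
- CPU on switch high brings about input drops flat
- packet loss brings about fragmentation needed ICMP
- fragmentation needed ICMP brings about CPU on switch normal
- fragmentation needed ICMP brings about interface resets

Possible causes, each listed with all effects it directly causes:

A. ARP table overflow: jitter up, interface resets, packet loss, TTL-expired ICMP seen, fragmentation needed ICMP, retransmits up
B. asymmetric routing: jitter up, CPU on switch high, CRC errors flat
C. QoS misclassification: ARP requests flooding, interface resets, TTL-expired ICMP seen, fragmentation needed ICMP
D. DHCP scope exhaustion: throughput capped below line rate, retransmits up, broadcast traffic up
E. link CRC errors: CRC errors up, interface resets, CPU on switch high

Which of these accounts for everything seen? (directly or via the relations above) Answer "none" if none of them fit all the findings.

Per-candidate check:
(A) ARP table overflow — does not account for ARP requests flooding, throughput capped below line rate
(B) asymmetric routing — interface resets NO; packet loss NO; ARP requests flooding NO; TTL-expired ICMP seen NO; throughput capped below line rate NO; retransmits up NO; jitter up yes
(C) QoS misclassification — interface resets yes; packet loss NO; ARP requests flooding yes; TTL-expired ICMP seen yes; throughput capped below line rate NO; retransmits up NO; jitter up NO
(D) DHCP scope exhaustion — does not account for interface resets, packet loss, ARP requests flooding, TTL-expired ICMP seen, jitter up
(E) link CRC errors — does not account for packet loss, ARP requests flooding, TTL-expired ICMP seen, throughput capped below line rate, retransmits up, jitter up
Every candidate fails on at least one observation.

none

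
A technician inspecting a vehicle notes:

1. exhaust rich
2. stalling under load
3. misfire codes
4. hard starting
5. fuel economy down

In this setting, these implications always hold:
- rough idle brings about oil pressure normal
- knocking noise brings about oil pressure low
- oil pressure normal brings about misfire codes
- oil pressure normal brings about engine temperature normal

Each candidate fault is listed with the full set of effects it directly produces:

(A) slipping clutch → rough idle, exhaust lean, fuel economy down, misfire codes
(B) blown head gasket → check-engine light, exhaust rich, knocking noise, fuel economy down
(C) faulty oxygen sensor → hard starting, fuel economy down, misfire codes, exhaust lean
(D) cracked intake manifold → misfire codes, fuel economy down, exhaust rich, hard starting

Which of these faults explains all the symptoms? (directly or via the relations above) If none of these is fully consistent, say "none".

Checking each candidate against the observations:
(A) slipping clutch — exhaust rich miss; stalling under load miss; misfire codes match; hard starting miss; fuel economy down match
(B) blown head gasket — does not account for stalling under load, misfire codes, hard starting
(C) faulty oxygen sensor — fails on exhaust rich, stalling under load (predicts exhaust lean, not exhaust rich)
(D) cracked intake manifold — does not account for stalling under load
Every candidate fails on at least one observation.

none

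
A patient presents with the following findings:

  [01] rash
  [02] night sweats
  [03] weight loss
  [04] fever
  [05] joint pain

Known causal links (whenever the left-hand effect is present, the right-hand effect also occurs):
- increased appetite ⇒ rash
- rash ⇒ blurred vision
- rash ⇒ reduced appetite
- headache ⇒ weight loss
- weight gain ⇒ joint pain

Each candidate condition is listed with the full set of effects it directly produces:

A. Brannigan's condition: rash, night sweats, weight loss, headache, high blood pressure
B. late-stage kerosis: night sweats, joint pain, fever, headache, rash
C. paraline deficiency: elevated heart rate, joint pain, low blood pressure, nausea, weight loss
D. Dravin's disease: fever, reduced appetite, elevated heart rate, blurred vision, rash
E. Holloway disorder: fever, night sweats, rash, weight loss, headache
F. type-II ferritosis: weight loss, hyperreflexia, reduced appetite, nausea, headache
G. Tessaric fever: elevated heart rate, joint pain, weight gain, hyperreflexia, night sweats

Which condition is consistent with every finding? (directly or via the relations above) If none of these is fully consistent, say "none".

B

Per-candidate check:
(A) Brannigan's condition — does not account for fever, joint pain
(B) late-stage kerosis — rash ✓; night sweats ✓; weight loss ✓ (through headache → weight loss); fever ✓; joint pain ✓
(C) paraline deficiency — does not account for rash, night sweats, fever
(D) Dravin's disease — does not account for night sweats, weight loss, joint pain
(E) Holloway disorder — does not account for joint pain
(F) type-II ferritosis — does not account for rash, night sweats, fever, joint pain
(G) Tessaric fever — fails on rash, weight loss, fever (predicts weight gain, not weight loss)
(B) is the only candidate with no mismatches.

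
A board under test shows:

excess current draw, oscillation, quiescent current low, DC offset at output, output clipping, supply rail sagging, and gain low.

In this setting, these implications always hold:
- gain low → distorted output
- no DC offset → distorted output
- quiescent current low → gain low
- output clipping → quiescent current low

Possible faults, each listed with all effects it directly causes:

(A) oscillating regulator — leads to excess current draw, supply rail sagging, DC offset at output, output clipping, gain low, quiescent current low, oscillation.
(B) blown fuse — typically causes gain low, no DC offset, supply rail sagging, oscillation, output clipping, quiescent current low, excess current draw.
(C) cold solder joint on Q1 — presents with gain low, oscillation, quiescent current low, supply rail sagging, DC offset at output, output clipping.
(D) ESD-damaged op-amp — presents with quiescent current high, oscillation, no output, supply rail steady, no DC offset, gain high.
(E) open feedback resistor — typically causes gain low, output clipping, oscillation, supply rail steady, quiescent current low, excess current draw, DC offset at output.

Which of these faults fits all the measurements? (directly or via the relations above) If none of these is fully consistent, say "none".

A

Checking each candidate against the observations:
(A) oscillating regulator — excess current draw match; oscillation match; quiescent current low match; DC offset at output match; output clipping match; supply rail sagging match; gain low match
(B) blown fuse — excess current draw match; oscillation match; quiescent current low match; DC offset at output miss; output clipping match; supply rail sagging match; gain low match
(C) cold solder joint on Q1 — excess current draw miss; oscillation match; quiescent current low match; DC offset at output match; output clipping match; supply rail sagging match; gain low match
(D) ESD-damaged op-amp — excess current draw miss; oscillation match; quiescent current low miss; DC offset at output miss; output clipping miss; supply rail sagging miss; gain low miss
(E) open feedback resistor — fails on supply rail sagging (predicts supply rail steady, not supply rail sagging)
(A) is the only candidate with no mismatches.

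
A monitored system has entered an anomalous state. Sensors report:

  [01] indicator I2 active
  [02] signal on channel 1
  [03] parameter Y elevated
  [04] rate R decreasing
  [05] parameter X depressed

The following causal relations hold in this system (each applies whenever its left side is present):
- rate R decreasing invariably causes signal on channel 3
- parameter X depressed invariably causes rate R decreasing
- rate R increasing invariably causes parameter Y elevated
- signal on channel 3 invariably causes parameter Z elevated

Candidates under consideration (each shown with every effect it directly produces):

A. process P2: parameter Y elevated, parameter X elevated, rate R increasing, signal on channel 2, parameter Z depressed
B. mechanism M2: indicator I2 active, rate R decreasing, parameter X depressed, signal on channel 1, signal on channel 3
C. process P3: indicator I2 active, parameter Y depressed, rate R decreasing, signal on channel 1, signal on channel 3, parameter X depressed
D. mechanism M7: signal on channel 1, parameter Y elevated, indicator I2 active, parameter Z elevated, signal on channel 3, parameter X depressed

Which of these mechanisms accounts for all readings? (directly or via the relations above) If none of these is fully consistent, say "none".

D

For each candidate, compare predicted effects to what was observed:
(A) process P2 — indicator I2 active ✗; signal on channel 1 ✗; parameter Y elevated ✓; rate R decreasing ✗; parameter X depressed ✗
(B) mechanism M2 — does not account for parameter Y elevated
(C) process P3 — fails on parameter Y elevated (predicts parameter Y depressed, not parameter Y elevated)
(D) mechanism M7 — indicator I2 active ✓; signal on channel 1 ✓; parameter Y elevated ✓; rate R decreasing ✓ (by parameter X depressed → rate R decreasing); parameter X depressed ✓
(D) alone accounts for all the evidence.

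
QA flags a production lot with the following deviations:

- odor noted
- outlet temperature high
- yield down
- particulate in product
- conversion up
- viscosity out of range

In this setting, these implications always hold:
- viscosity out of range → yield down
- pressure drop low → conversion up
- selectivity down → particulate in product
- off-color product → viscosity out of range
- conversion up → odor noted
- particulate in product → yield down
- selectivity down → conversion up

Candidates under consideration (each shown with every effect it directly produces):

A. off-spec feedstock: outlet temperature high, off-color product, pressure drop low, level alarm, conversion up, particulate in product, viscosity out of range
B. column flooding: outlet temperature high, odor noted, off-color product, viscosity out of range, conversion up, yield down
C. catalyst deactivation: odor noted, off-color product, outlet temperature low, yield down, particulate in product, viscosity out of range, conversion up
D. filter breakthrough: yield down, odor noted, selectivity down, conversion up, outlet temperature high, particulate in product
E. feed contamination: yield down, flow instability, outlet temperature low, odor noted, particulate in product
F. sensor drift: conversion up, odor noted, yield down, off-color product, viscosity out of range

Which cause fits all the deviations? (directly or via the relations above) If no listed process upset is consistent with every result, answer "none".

Per-candidate check:
(A) off-spec feedstock — odor noted + (through conversion up → odor noted); outlet temperature high +; yield down + (through particulate in product → yield down); particulate in product +; conversion up +; viscosity out of range +
(B) column flooding — odor noted +; outlet temperature high +; yield down +; particulate in product -; conversion up +; viscosity out of range +
(C) catalyst deactivation — odor noted +; outlet temperature high -; yield down +; particulate in product +; conversion up +; viscosity out of range +
(D) filter breakthrough — odor noted +; outlet temperature high +; yield down +; particulate in product +; conversion up +; viscosity out of range -
(E) feed contamination — fails on outlet temperature high, conversion up, viscosity out of range (predicts outlet temperature low, not outlet temperature high)
(F) sensor drift — does not account for outlet temperature high, particulate in product
Only (A) is consistent with every observation.

A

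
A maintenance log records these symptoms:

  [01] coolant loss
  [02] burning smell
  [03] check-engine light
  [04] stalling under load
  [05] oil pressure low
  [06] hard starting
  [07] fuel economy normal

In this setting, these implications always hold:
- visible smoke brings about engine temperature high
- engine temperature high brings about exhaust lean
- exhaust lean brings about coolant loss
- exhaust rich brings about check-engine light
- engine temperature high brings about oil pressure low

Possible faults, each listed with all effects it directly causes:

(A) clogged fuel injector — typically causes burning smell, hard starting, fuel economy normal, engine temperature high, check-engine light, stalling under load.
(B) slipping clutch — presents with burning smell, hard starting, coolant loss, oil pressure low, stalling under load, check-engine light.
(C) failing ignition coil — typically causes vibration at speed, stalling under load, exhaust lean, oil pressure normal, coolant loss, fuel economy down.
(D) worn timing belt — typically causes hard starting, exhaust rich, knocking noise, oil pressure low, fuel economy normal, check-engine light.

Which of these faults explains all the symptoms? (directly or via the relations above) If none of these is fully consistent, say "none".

A

Per-candidate check:
(A) clogged fuel injector — coolant loss + (through engine temperature high → exhaust lean → coolant loss); burning smell +; check-engine light +; stalling under load +; oil pressure low + (through engine temperature high → oil pressure low); hard starting +; fuel economy normal +
(B) slipping clutch — coolant loss +; burning smell +; check-engine light +; stalling under load +; oil pressure low +; hard starting +; fuel economy normal -
(C) failing ignition coil — fails on burning smell, check-engine light, oil pressure low, hard starting, fuel economy normal (predicts oil pressure normal, not oil pressure low; predicts fuel economy down, not fuel economy normal)
(D) worn timing belt — does not account for coolant loss, burning smell, stalling under load
(A) is the only candidate with no mismatches.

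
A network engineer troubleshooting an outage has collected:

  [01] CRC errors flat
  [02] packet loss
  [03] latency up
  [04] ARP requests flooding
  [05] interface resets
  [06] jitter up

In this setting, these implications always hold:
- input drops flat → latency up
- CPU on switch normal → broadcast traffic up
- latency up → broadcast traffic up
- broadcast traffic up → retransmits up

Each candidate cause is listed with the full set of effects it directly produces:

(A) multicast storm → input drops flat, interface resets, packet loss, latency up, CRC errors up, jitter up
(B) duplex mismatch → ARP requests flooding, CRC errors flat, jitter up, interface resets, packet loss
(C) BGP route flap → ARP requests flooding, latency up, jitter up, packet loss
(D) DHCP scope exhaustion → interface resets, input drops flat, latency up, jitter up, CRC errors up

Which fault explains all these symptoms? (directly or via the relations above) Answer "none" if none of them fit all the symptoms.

Checking each candidate against the observations:
(A) multicast storm — CRC errors flat ✗; packet loss ✓; latency up ✓; ARP requests flooding ✗; interface resets ✓; jitter up ✓
(B) duplex mismatch — CRC errors flat ✓; packet loss ✓; latency up ✗; ARP requests flooding ✓; interface resets ✓; jitter up ✓
(C) BGP route flap — does not account for CRC errors flat, interface resets
(D) DHCP scope exhaustion — CRC errors flat ✗; packet loss ✗; latency up ✓; ARP requests flooding ✗; interface resets ✓; jitter up ✓
No candidate is consistent with all observations.

none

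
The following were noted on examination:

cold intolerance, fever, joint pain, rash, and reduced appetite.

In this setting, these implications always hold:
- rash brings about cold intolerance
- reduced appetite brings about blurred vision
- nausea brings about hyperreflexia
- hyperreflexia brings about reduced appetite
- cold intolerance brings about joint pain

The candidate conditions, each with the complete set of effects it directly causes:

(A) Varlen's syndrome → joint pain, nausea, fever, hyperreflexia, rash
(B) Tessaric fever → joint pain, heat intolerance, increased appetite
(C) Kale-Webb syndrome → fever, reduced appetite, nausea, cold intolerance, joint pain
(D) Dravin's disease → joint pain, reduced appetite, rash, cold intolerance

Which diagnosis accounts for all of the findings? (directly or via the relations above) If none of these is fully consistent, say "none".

Checking each candidate against the observations:
(A) Varlen's syndrome — cold intolerance match (by rash → cold intolerance); fever match; joint pain match; rash match; reduced appetite match (by hyperreflexia → reduced appetite)
(B) Tessaric fever — cold intolerance miss; fever miss; joint pain match; rash miss; reduced appetite miss
(C) Kale-Webb syndrome — cold intolerance match; fever match; joint pain match; rash miss; reduced appetite match
(D) Dravin's disease — does not account for fever
(A) is the only candidate with no mismatches.

A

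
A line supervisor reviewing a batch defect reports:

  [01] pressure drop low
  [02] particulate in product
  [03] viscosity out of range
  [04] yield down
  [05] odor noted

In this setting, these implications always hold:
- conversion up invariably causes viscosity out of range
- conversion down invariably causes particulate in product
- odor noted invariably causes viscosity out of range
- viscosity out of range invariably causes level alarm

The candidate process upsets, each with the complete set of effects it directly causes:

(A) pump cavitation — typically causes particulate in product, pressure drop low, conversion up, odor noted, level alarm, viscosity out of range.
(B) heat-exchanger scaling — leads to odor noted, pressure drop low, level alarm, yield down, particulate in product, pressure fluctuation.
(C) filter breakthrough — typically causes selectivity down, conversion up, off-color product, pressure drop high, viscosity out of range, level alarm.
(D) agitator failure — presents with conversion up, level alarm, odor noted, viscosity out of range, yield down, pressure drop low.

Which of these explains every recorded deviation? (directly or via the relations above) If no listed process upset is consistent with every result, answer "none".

Testing each hypothesis:
(A) pump cavitation — does not account for yield down
(B) heat-exchanger scaling — accounts for every observation (viscosity out of range via odor noted → viscosity out of range)
(C) filter breakthrough — pressure drop low miss; particulate in product miss; viscosity out of range match; yield down miss; odor noted miss
(D) agitator failure — pressure drop low match; particulate in product miss; viscosity out of range match; yield down match; odor noted match
(B) alone accounts for all the evidence.

B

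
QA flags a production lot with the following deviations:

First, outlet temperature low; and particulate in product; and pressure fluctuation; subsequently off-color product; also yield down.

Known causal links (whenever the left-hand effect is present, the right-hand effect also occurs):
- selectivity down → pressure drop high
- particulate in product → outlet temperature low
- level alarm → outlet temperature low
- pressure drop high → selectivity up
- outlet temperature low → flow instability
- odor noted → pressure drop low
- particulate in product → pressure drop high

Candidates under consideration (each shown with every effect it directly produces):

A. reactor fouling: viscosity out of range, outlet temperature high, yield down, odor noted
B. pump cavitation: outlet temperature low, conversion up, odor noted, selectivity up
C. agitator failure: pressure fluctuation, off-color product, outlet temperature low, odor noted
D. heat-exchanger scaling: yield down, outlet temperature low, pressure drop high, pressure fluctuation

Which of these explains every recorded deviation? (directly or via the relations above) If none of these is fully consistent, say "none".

none

Per-candidate check:
(A) reactor fouling — outlet temperature low ✗; particulate in product ✗; pressure fluctuation ✗; off-color product ✗; yield down ✓
(B) pump cavitation — does not account for particulate in product, pressure fluctuation, off-color product, yield down
(C) agitator failure — does not account for particulate in product, yield down
(D) heat-exchanger scaling — outlet temperature low ✓; particulate in product ✗; pressure fluctuation ✓; off-color product ✗; yield down ✓
No candidate is consistent with all observations.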